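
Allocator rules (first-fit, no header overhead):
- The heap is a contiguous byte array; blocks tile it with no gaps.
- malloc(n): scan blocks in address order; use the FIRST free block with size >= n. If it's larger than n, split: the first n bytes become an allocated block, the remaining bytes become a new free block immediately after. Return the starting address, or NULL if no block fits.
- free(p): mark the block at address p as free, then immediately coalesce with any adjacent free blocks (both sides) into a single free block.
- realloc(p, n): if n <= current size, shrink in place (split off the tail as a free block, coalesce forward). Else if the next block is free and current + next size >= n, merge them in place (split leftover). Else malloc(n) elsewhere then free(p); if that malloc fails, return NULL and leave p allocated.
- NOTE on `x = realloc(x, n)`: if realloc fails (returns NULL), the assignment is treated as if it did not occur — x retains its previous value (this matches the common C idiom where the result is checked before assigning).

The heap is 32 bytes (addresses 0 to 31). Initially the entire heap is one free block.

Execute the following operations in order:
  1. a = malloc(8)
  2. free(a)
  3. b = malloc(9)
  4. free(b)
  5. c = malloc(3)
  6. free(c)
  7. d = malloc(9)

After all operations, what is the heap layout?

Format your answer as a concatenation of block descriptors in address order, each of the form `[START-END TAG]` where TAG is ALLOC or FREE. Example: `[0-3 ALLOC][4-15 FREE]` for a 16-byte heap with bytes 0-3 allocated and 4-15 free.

Op 1: a = malloc(8) -> a = 0; heap: [0-7 ALLOC][8-31 FREE]
Op 2: free(a) -> (freed a); heap: [0-31 FREE]
Op 3: b = malloc(9) -> b = 0; heap: [0-8 ALLOC][9-31 FREE]
Op 4: free(b) -> (freed b); heap: [0-31 FREE]
Op 5: c = malloc(3) -> c = 0; heap: [0-2 ALLOC][3-31 FREE]
Op 6: free(c) -> (freed c); heap: [0-31 FREE]
Op 7: d = malloc(9) -> d = 0; heap: [0-8 ALLOC][9-31 FREE]

Answer: [0-8 ALLOC][9-31 FREE]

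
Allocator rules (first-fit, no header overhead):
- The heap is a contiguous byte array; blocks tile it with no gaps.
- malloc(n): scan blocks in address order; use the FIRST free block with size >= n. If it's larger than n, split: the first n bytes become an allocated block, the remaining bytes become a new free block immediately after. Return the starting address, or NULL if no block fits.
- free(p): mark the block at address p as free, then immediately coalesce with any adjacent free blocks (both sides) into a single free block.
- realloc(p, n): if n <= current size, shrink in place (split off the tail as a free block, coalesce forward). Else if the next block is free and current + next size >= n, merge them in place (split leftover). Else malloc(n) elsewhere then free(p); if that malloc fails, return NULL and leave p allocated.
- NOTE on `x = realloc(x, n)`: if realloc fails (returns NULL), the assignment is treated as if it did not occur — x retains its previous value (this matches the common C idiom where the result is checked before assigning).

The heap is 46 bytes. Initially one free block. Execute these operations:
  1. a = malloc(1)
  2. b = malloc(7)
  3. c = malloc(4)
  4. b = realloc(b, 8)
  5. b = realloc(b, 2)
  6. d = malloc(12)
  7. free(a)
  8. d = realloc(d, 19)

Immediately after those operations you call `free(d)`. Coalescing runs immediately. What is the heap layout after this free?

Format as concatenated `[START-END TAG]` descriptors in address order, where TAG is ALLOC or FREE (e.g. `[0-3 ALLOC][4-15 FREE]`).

Op 1: a = malloc(1) -> a = 0; heap: [0-0 ALLOC][1-45 FREE]
Op 2: b = malloc(7) -> b = 1; heap: [0-0 ALLOC][1-7 ALLOC][8-45 FREE]
Op 3: c = malloc(4) -> c = 8; heap: [0-0 ALLOC][1-7 ALLOC][8-11 ALLOC][12-45 FREE]
Op 4: b = realloc(b, 8) -> b = 12; heap: [0-0 ALLOC][1-7 FREE][8-11 ALLOC][12-19 ALLOC][20-45 FREE]
Op 5: b = realloc(b, 2) -> b = 12; heap: [0-0 ALLOC][1-7 FREE][8-11 ALLOC][12-13 ALLOC][14-45 FREE]
Op 6: d = malloc(12) -> d = 14; heap: [0-0 ALLOC][1-7 FREE][8-11 ALLOC][12-13 ALLOC][14-25 ALLOC][26-45 FREE]
Op 7: free(a) -> (freed a); heap: [0-7 FREE][8-11 ALLOC][12-13 ALLOC][14-25 ALLOC][26-45 FREE]
Op 8: d = realloc(d, 19) -> d = 14; heap: [0-7 FREE][8-11 ALLOC][12-13 ALLOC][14-32 ALLOC][33-45 FREE]
free(d): d = 14 -> block [14-32 ALLOC]; mark free, coalesce with adjacent free neighbors -> [0-7 FREE][8-11 ALLOC][12-13 ALLOC][14-45 FREE]

Answer: [0-7 FREE][8-11 ALLOC][12-13 ALLOC][14-45 FREE]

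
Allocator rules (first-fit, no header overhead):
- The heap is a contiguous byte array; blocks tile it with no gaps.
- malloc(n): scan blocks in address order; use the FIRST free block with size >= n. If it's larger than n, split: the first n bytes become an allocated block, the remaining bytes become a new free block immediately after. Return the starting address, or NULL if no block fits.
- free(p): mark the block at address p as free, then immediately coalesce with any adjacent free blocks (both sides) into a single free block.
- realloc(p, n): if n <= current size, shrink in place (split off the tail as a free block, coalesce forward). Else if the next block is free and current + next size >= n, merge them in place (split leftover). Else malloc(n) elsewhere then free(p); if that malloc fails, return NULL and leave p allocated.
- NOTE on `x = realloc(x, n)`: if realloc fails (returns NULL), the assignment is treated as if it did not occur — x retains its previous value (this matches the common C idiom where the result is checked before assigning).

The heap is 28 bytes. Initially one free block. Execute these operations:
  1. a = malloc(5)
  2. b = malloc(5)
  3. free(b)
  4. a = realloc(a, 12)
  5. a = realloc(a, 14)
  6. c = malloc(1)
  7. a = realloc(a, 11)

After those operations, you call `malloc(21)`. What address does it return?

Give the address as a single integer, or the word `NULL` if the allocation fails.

Op 1: a = malloc(5) -> a = 0; heap: [0-4 ALLOC][5-27 FREE]
Op 2: b = malloc(5) -> b = 5; heap: [0-4 ALLOC][5-9 ALLOC][10-27 FREE]
Op 3: free(b) -> (freed b); heap: [0-4 ALLOC][5-27 FREE]
Op 4: a = realloc(a, 12) -> a = 0; heap: [0-11 ALLOC][12-27 FREE]
Op 5: a = realloc(a, 14) -> a = 0; heap: [0-13 ALLOC][14-27 FREE]
Op 6: c = malloc(1) -> c = 14; heap: [0-13 ALLOC][14-14 ALLOC][15-27 FREE]
Op 7: a = realloc(a, 11) -> a = 0; heap: [0-10 ALLOC][11-13 FREE][14-14 ALLOC][15-27 FREE]
malloc(21): first-fit scan over [0-10 ALLOC][11-13 FREE][14-14 ALLOC][15-27 FREE] -> NULL

Answer: NULL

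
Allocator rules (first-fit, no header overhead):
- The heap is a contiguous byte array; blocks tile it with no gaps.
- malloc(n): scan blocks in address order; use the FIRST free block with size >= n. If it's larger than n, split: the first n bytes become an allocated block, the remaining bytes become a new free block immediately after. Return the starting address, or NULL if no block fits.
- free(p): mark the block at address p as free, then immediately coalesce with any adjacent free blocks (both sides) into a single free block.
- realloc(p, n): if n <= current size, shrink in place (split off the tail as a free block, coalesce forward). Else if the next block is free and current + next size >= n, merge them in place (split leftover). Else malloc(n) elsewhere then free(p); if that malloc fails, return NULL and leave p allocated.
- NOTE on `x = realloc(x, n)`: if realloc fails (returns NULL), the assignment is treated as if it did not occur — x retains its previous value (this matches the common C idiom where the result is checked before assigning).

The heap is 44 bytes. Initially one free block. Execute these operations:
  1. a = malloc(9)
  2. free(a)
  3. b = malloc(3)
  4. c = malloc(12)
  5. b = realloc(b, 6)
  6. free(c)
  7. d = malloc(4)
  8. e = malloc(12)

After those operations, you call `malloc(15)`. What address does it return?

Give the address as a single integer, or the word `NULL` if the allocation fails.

Answer: NULL

Derivation:
Op 1: a = malloc(9) -> a = 0; heap: [0-8 ALLOC][9-43 FREE]
Op 2: free(a) -> (freed a); heap: [0-43 FREE]
Op 3: b = malloc(3) -> b = 0; heap: [0-2 ALLOC][3-43 FREE]
Op 4: c = malloc(12) -> c = 3; heap: [0-2 ALLOC][3-14 ALLOC][15-43 FREE]
Op 5: b = realloc(b, 6) -> b = 15; heap: [0-2 FREE][3-14 ALLOC][15-20 ALLOC][21-43 FREE]
Op 6: free(c) -> (freed c); heap: [0-14 FREE][15-20 ALLOC][21-43 FREE]
Op 7: d = malloc(4) -> d = 0; heap: [0-3 ALLOC][4-14 FREE][15-20 ALLOC][21-43 FREE]
Op 8: e = malloc(12) -> e = 21; heap: [0-3 ALLOC][4-14 FREE][15-20 ALLOC][21-32 ALLOC][33-43 FREE]
malloc(15): first-fit scan over [0-3 ALLOC][4-14 FREE][15-20 ALLOC][21-32 ALLOC][33-43 FREE] -> NULL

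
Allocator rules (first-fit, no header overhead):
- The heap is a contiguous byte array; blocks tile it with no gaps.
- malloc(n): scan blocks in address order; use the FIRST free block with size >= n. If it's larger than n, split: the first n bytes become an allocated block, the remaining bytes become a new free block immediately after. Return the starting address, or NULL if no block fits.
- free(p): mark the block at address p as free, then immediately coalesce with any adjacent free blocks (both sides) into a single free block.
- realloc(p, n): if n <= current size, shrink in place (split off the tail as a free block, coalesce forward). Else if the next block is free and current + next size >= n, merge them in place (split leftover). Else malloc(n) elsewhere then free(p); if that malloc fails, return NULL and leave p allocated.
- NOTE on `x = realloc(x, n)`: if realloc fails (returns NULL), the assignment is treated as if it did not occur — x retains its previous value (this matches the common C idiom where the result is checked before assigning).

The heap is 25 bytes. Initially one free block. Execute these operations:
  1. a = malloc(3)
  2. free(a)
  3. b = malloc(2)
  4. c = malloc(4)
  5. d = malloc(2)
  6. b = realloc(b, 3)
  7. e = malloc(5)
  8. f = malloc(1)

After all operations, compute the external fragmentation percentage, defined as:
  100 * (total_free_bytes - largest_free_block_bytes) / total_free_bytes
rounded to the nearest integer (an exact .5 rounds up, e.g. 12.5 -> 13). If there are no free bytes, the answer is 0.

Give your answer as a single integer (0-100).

Op 1: a = malloc(3) -> a = 0; heap: [0-2 ALLOC][3-24 FREE]
Op 2: free(a) -> (freed a); heap: [0-24 FREE]
Op 3: b = malloc(2) -> b = 0; heap: [0-1 ALLOC][2-24 FREE]
Op 4: c = malloc(4) -> c = 2; heap: [0-1 ALLOC][2-5 ALLOC][6-24 FREE]
Op 5: d = malloc(2) -> d = 6; heap: [0-1 ALLOC][2-5 ALLOC][6-7 ALLOC][8-24 FREE]
Op 6: b = realloc(b, 3) -> b = 8; heap: [0-1 FREE][2-5 ALLOC][6-7 ALLOC][8-10 ALLOC][11-24 FREE]
Op 7: e = malloc(5) -> e = 11; heap: [0-1 FREE][2-5 ALLOC][6-7 ALLOC][8-10 ALLOC][11-15 ALLOC][16-24 FREE]
Op 8: f = malloc(1) -> f = 0; heap: [0-0 ALLOC][1-1 FREE][2-5 ALLOC][6-7 ALLOC][8-10 ALLOC][11-15 ALLOC][16-24 FREE]
Free blocks: [1 9] total_free=10 largest=9 -> 100*(10-9)/10 = 100/10 = 10

Answer: 10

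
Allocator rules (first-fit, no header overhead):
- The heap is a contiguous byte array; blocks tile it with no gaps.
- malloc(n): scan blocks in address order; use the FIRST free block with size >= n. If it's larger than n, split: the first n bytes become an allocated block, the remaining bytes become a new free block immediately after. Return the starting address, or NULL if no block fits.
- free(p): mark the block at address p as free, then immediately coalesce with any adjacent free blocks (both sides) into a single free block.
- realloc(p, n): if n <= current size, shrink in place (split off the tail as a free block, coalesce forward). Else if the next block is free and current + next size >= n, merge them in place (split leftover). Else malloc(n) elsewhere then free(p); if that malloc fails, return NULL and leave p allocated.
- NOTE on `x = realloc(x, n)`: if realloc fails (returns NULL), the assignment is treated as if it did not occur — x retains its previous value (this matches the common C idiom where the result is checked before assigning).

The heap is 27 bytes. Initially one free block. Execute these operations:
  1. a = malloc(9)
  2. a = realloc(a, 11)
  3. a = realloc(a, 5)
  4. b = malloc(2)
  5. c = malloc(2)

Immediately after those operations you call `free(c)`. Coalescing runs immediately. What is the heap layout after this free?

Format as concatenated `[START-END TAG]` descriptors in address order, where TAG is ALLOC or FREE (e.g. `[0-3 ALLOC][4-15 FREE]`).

Answer: [0-4 ALLOC][5-6 ALLOC][7-26 FREE]

Derivation:
Op 1: a = malloc(9) -> a = 0; heap: [0-8 ALLOC][9-26 FREE]
Op 2: a = realloc(a, 11) -> a = 0; heap: [0-10 ALLOC][11-26 FREE]
Op 3: a = realloc(a, 5) -> a = 0; heap: [0-4 ALLOC][5-26 FREE]
Op 4: b = malloc(2) -> b = 5; heap: [0-4 ALLOC][5-6 ALLOC][7-26 FREE]
Op 5: c = malloc(2) -> c = 7; heap: [0-4 ALLOC][5-6 ALLOC][7-8 ALLOC][9-26 FREE]
free(c): c = 7 -> block [7-8 ALLOC]; mark free, coalesce with adjacent free neighbors -> [0-4 ALLOC][5-6 ALLOC][7-26 FREE]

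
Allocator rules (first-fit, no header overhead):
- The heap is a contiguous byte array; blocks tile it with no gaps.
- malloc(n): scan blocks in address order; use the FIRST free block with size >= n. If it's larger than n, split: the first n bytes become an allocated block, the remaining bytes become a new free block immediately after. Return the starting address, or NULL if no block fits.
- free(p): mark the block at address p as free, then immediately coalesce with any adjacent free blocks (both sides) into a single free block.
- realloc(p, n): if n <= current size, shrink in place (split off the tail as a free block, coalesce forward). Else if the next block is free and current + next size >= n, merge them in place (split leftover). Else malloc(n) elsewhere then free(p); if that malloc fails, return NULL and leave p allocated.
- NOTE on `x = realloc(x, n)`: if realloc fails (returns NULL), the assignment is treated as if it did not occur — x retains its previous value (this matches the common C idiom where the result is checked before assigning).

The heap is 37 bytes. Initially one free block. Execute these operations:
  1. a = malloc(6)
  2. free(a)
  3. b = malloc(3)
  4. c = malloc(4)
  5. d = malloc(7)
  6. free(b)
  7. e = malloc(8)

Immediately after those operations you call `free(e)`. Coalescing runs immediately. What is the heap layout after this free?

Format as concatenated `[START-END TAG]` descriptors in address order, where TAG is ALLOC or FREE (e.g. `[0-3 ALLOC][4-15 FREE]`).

Answer: [0-2 FREE][3-6 ALLOC][7-13 ALLOC][14-36 FREE]

Derivation:
Op 1: a = malloc(6) -> a = 0; heap: [0-5 ALLOC][6-36 FREE]
Op 2: free(a) -> (freed a); heap: [0-36 FREE]
Op 3: b = malloc(3) -> b = 0; heap: [0-2 ALLOC][3-36 FREE]
Op 4: c = malloc(4) -> c = 3; heap: [0-2 ALLOC][3-6 ALLOC][7-36 FREE]
Op 5: d = malloc(7) -> d = 7; heap: [0-2 ALLOC][3-6 ALLOC][7-13 ALLOC][14-36 FREE]
Op 6: free(b) -> (freed b); heap: [0-2 FREE][3-6 ALLOC][7-13 ALLOC][14-36 FREE]
Op 7: e = malloc(8) -> e = 14; heap: [0-2 FREE][3-6 ALLOC][7-13 ALLOC][14-21 ALLOC][22-36 FREE]
free(e): e = 14 -> block [14-21 ALLOC]; mark free, coalesce with adjacent free neighbors -> [0-2 FREE][3-6 ALLOC][7-13 ALLOC][14-36 FREE]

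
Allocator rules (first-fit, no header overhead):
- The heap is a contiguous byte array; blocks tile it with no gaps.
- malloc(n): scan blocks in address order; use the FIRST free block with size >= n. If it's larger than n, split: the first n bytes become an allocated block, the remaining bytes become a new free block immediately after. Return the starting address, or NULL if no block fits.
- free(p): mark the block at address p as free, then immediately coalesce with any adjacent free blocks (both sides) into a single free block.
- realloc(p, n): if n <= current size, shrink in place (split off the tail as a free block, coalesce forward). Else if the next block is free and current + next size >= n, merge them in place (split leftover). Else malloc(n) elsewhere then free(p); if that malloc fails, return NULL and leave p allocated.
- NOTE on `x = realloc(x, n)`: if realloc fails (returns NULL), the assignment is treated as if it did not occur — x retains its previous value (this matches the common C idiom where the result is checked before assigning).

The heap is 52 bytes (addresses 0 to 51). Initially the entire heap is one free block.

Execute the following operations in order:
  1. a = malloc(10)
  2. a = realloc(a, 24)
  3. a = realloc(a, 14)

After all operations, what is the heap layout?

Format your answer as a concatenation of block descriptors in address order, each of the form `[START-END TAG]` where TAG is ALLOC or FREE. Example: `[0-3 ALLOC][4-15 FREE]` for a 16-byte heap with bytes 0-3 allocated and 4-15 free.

Answer: [0-13 ALLOC][14-51 FREE]

Derivation:
Op 1: a = malloc(10) -> a = 0; heap: [0-9 ALLOC][10-51 FREE]
Op 2: a = realloc(a, 24) -> a = 0; heap: [0-23 ALLOC][24-51 FREE]
Op 3: a = realloc(a, 14) -> a = 0; heap: [0-13 ALLOC][14-51 FREE]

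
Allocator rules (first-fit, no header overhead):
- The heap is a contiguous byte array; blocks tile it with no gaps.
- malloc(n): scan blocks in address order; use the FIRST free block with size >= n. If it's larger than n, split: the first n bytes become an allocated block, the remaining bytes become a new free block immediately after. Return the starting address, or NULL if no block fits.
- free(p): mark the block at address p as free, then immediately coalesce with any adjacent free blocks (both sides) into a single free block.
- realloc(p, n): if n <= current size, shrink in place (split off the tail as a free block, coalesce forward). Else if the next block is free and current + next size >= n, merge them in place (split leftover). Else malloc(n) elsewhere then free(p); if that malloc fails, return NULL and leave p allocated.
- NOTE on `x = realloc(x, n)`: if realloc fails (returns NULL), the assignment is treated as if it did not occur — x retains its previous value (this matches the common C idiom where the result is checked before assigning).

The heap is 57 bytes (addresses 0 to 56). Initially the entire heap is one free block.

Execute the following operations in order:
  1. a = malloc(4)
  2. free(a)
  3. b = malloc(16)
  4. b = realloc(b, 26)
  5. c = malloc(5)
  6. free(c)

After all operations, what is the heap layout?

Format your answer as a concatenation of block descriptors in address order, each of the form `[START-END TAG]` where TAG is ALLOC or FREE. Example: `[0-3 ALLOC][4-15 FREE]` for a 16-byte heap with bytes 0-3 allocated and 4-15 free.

Answer: [0-25 ALLOC][26-56 FREE]

Derivation:
Op 1: a = malloc(4) -> a = 0; heap: [0-3 ALLOC][4-56 FREE]
Op 2: free(a) -> (freed a); heap: [0-56 FREE]
Op 3: b = malloc(16) -> b = 0; heap: [0-15 ALLOC][16-56 FREE]
Op 4: b = realloc(b, 26) -> b = 0; heap: [0-25 ALLOC][26-56 FREE]
Op 5: c = malloc(5) -> c = 26; heap: [0-25 ALLOC][26-30 ALLOC][31-56 FREE]
Op 6: free(c) -> (freed c); heap: [0-25 ALLOC][26-56 FREE]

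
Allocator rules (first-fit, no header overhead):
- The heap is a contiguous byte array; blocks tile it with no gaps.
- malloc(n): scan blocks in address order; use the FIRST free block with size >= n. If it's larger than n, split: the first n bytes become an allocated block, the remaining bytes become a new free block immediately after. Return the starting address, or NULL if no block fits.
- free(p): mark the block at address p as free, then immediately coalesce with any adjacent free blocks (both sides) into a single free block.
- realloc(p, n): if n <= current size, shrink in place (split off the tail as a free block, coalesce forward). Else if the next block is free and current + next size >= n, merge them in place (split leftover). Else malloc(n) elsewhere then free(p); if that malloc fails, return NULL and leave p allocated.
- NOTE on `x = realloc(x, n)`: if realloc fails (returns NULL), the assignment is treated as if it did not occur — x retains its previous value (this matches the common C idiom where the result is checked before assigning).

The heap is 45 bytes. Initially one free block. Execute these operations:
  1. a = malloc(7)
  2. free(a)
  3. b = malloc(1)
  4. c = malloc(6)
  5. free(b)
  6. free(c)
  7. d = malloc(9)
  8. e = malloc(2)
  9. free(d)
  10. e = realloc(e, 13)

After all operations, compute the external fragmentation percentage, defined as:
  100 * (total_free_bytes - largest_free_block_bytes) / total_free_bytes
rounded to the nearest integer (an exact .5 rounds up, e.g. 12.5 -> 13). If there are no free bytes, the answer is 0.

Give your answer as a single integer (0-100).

Op 1: a = malloc(7) -> a = 0; heap: [0-6 ALLOC][7-44 FREE]
Op 2: free(a) -> (freed a); heap: [0-44 FREE]
Op 3: b = malloc(1) -> b = 0; heap: [0-0 ALLOC][1-44 FREE]
Op 4: c = malloc(6) -> c = 1; heap: [0-0 ALLOC][1-6 ALLOC][7-44 FREE]
Op 5: free(b) -> (freed b); heap: [0-0 FREE][1-6 ALLOC][7-44 FREE]
Op 6: free(c) -> (freed c); heap: [0-44 FREE]
Op 7: d = malloc(9) -> d = 0; heap: [0-8 ALLOC][9-44 FREE]
Op 8: e = malloc(2) -> e = 9; heap: [0-8 ALLOC][9-10 ALLOC][11-44 FREE]
Op 9: free(d) -> (freed d); heap: [0-8 FREE][9-10 ALLOC][11-44 FREE]
Op 10: e = realloc(e, 13) -> e = 9; heap: [0-8 FREE][9-21 ALLOC][22-44 FREE]
Free blocks: [9 23] total_free=32 largest=23 -> 100*(32-23)/32 = 900/32 = 28.125 -> rounds to 28

Answer: 28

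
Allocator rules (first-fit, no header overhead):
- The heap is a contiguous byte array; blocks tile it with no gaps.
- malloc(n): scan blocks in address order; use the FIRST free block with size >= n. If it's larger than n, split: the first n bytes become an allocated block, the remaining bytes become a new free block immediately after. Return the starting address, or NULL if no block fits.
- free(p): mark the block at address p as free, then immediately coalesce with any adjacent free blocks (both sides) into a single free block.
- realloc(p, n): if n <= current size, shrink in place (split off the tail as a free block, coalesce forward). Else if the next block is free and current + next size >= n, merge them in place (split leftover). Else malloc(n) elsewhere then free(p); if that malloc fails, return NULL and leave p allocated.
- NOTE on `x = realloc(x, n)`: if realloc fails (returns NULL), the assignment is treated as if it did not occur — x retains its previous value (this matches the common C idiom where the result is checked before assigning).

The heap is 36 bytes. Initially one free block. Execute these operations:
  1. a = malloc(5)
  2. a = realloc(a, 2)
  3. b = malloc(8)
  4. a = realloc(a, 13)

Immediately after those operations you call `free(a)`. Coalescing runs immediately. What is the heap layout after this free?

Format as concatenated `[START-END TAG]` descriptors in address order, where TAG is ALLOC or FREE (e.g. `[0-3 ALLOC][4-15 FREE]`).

Answer: [0-1 FREE][2-9 ALLOC][10-35 FREE]

Derivation:
Op 1: a = malloc(5) -> a = 0; heap: [0-4 ALLOC][5-35 FREE]
Op 2: a = realloc(a, 2) -> a = 0; heap: [0-1 ALLOC][2-35 FREE]
Op 3: b = malloc(8) -> b = 2; heap: [0-1 ALLOC][2-9 ALLOC][10-35 FREE]
Op 4: a = realloc(a, 13) -> a = 10; heap: [0-1 FREE][2-9 ALLOC][10-22 ALLOC][23-35 FREE]
free(a): a = 10 -> block [10-22 ALLOC]; mark free, coalesce with adjacent free neighbors -> [0-1 FREE][2-9 ALLOC][10-35 FREE]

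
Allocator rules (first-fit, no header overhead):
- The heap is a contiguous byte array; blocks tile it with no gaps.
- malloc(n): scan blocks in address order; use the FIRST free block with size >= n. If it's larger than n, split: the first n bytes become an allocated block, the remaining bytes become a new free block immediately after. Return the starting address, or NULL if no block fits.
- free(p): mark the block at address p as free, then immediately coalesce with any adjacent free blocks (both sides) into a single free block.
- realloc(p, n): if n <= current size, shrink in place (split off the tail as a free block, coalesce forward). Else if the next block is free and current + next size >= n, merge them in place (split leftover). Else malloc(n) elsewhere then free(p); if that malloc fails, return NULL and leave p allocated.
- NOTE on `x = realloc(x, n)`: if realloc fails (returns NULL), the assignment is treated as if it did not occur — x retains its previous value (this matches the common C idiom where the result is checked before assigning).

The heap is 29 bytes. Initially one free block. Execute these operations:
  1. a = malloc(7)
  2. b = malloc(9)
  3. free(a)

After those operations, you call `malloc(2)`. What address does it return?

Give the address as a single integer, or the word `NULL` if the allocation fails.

Op 1: a = malloc(7) -> a = 0; heap: [0-6 ALLOC][7-28 FREE]
Op 2: b = malloc(9) -> b = 7; heap: [0-6 ALLOC][7-15 ALLOC][16-28 FREE]
Op 3: free(a) -> (freed a); heap: [0-6 FREE][7-15 ALLOC][16-28 FREE]
malloc(2): first-fit scan over [0-6 FREE][7-15 ALLOC][16-28 FREE] -> 0

Answer: 0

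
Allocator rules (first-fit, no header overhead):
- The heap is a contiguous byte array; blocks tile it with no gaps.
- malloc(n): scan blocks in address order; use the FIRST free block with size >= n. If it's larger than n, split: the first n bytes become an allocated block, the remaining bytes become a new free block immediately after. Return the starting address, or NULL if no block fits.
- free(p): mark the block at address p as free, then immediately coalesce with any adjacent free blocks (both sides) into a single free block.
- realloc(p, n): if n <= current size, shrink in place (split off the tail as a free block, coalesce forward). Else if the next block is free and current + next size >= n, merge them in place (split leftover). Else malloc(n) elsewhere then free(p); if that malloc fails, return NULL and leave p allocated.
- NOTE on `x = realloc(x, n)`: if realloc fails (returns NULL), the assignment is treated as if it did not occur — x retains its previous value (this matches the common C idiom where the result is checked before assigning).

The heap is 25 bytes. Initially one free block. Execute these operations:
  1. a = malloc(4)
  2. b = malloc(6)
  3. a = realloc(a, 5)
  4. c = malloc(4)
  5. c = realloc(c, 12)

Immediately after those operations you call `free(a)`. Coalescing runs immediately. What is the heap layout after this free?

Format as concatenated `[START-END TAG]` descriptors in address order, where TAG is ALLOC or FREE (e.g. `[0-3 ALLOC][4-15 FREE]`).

Op 1: a = malloc(4) -> a = 0; heap: [0-3 ALLOC][4-24 FREE]
Op 2: b = malloc(6) -> b = 4; heap: [0-3 ALLOC][4-9 ALLOC][10-24 FREE]
Op 3: a = realloc(a, 5) -> a = 10; heap: [0-3 FREE][4-9 ALLOC][10-14 ALLOC][15-24 FREE]
Op 4: c = malloc(4) -> c = 0; heap: [0-3 ALLOC][4-9 ALLOC][10-14 ALLOC][15-24 FREE]
Op 5: c = realloc(c, 12) -> NULL (c unchanged); heap: [0-3 ALLOC][4-9 ALLOC][10-14 ALLOC][15-24 FREE]
free(a): a = 10 -> block [10-14 ALLOC]; mark free, coalesce with adjacent free neighbors -> [0-3 ALLOC][4-9 ALLOC][10-24 FREE]

Answer: [0-3 ALLOC][4-9 ALLOC][10-24 FREE]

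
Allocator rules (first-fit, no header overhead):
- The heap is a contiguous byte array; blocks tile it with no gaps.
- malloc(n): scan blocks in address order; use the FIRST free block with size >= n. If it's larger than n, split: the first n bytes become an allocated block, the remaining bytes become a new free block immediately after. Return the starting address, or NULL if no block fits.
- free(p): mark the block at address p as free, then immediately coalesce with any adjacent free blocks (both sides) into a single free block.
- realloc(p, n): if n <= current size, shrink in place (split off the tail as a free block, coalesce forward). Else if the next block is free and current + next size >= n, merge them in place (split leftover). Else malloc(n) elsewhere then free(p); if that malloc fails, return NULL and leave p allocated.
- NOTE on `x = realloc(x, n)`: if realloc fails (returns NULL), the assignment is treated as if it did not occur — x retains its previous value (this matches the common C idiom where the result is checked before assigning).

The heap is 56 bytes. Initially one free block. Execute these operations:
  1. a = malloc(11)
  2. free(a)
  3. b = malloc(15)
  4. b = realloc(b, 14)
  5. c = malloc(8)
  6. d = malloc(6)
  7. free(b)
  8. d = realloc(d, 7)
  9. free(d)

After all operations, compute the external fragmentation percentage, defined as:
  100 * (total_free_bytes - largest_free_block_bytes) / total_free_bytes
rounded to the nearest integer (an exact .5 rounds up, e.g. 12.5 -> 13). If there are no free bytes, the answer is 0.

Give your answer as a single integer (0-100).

Op 1: a = malloc(11) -> a = 0; heap: [0-10 ALLOC][11-55 FREE]
Op 2: free(a) -> (freed a); heap: [0-55 FREE]
Op 3: b = malloc(15) -> b = 0; heap: [0-14 ALLOC][15-55 FREE]
Op 4: b = realloc(b, 14) -> b = 0; heap: [0-13 ALLOC][14-55 FREE]
Op 5: c = malloc(8) -> c = 14; heap: [0-13 ALLOC][14-21 ALLOC][22-55 FREE]
Op 6: d = malloc(6) -> d = 22; heap: [0-13 ALLOC][14-21 ALLOC][22-27 ALLOC][28-55 FREE]
Op 7: free(b) -> (freed b); heap: [0-13 FREE][14-21 ALLOC][22-27 ALLOC][28-55 FREE]
Op 8: d = realloc(d, 7) -> d = 22; heap: [0-13 FREE][14-21 ALLOC][22-28 ALLOC][29-55 FREE]
Op 9: free(d) -> (freed d); heap: [0-13 FREE][14-21 ALLOC][22-55 FREE]
Free blocks: [14 34] total_free=48 largest=34 -> 100*(48-34)/48 = 1400/48 ≈ 29.167 -> rounds to 29

Answer: 29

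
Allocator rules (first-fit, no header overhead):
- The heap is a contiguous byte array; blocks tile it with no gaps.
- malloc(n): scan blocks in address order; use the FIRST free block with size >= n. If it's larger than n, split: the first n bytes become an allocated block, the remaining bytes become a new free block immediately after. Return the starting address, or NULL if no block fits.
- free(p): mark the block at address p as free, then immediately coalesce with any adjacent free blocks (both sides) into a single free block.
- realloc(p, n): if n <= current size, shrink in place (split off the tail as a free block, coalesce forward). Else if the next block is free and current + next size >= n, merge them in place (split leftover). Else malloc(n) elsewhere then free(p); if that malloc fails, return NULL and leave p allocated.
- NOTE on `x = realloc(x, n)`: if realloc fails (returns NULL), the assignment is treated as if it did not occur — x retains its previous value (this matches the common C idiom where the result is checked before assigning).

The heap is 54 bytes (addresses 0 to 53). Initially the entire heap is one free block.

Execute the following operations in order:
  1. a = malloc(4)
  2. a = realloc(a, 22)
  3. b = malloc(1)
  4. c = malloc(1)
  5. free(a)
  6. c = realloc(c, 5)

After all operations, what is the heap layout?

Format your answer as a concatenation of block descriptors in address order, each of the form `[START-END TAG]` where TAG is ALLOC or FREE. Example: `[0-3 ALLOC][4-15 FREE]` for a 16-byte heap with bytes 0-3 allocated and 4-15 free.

Op 1: a = malloc(4) -> a = 0; heap: [0-3 ALLOC][4-53 FREE]
Op 2: a = realloc(a, 22) -> a = 0; heap: [0-21 ALLOC][22-53 FREE]
Op 3: b = malloc(1) -> b = 22; heap: [0-21 ALLOC][22-22 ALLOC][23-53 FREE]
Op 4: c = malloc(1) -> c = 23; heap: [0-21 ALLOC][22-22 ALLOC][23-23 ALLOC][24-53 FREE]
Op 5: free(a) -> (freed a); heap: [0-21 FREE][22-22 ALLOC][23-23 ALLOC][24-53 FREE]
Op 6: c = realloc(c, 5) -> c = 23; heap: [0-21 FREE][22-22 ALLOC][23-27 ALLOC][28-53 FREE]

Answer: [0-21 FREE][22-22 ALLOC][23-27 ALLOC][28-53 FREE]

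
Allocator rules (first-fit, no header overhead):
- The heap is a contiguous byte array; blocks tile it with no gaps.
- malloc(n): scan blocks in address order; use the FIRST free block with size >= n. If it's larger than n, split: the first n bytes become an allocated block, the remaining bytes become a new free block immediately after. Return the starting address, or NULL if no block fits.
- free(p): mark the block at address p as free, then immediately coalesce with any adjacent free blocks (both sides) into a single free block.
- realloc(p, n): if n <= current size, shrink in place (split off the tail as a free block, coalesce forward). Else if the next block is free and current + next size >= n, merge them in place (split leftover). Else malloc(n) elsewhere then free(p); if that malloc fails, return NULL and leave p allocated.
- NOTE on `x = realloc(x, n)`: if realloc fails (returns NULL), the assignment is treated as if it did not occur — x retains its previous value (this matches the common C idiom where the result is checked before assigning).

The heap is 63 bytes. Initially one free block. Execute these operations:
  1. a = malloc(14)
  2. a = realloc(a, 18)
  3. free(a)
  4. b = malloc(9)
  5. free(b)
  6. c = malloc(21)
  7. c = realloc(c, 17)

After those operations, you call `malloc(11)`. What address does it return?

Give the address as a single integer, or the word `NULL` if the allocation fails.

Op 1: a = malloc(14) -> a = 0; heap: [0-13 ALLOC][14-62 FREE]
Op 2: a = realloc(a, 18) -> a = 0; heap: [0-17 ALLOC][18-62 FREE]
Op 3: free(a) -> (freed a); heap: [0-62 FREE]
Op 4: b = malloc(9) -> b = 0; heap: [0-8 ALLOC][9-62 FREE]
Op 5: free(b) -> (freed b); heap: [0-62 FREE]
Op 6: c = malloc(21) -> c = 0; heap: [0-20 ALLOC][21-62 FREE]
Op 7: c = realloc(c, 17) -> c = 0; heap: [0-16 ALLOC][17-62 FREE]
malloc(11): first-fit scan over [0-16 ALLOC][17-62 FREE] -> 17

Answer: 17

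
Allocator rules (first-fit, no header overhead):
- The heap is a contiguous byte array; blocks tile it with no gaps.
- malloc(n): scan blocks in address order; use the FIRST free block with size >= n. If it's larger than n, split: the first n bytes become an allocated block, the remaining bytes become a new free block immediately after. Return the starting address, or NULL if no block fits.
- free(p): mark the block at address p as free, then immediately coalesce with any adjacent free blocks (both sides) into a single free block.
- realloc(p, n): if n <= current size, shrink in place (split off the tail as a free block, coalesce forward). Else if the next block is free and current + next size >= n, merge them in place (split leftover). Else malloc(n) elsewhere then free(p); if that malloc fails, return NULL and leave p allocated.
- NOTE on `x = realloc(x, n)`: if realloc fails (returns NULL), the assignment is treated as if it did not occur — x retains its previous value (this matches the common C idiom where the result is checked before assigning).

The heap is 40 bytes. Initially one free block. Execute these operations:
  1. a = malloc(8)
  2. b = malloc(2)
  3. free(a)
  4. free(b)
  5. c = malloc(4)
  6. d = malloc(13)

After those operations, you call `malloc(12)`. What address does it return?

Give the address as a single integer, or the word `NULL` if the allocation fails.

Op 1: a = malloc(8) -> a = 0; heap: [0-7 ALLOC][8-39 FREE]
Op 2: b = malloc(2) -> b = 8; heap: [0-7 ALLOC][8-9 ALLOC][10-39 FREE]
Op 3: free(a) -> (freed a); heap: [0-7 FREE][8-9 ALLOC][10-39 FREE]
Op 4: free(b) -> (freed b); heap: [0-39 FREE]
Op 5: c = malloc(4) -> c = 0; heap: [0-3 ALLOC][4-39 FREE]
Op 6: d = malloc(13) -> d = 4; heap: [0-3 ALLOC][4-16 ALLOC][17-39 FREE]
malloc(12): first-fit scan over [0-3 ALLOC][4-16 ALLOC][17-39 FREE] -> 17

Answer: 17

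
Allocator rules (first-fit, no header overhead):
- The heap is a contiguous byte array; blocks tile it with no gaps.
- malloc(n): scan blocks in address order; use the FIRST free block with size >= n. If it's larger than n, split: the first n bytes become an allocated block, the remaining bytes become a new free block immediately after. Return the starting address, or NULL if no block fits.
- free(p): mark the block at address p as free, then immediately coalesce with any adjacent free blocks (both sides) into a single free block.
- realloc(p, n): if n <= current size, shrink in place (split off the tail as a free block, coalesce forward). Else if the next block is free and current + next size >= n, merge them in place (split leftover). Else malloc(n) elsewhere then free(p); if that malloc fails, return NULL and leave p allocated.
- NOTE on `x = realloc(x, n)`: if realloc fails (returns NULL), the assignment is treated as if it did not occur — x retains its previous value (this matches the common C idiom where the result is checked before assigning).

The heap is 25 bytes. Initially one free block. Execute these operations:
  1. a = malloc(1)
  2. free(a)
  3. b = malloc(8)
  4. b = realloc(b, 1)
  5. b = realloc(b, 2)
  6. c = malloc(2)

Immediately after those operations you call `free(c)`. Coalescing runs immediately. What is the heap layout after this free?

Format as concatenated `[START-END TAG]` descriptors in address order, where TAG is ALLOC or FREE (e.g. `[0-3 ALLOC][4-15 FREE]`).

Answer: [0-1 ALLOC][2-24 FREE]

Derivation:
Op 1: a = malloc(1) -> a = 0; heap: [0-0 ALLOC][1-24 FREE]
Op 2: free(a) -> (freed a); heap: [0-24 FREE]
Op 3: b = malloc(8) -> b = 0; heap: [0-7 ALLOC][8-24 FREE]
Op 4: b = realloc(b, 1) -> b = 0; heap: [0-0 ALLOC][1-24 FREE]
Op 5: b = realloc(b, 2) -> b = 0; heap: [0-1 ALLOC][2-24 FREE]
Op 6: c = malloc(2) -> c = 2; heap: [0-1 ALLOC][2-3 ALLOC][4-24 FREE]
free(c): c = 2 -> block [2-3 ALLOC]; mark free, coalesce with adjacent free neighbors -> [0-1 ALLOC][2-24 FREE]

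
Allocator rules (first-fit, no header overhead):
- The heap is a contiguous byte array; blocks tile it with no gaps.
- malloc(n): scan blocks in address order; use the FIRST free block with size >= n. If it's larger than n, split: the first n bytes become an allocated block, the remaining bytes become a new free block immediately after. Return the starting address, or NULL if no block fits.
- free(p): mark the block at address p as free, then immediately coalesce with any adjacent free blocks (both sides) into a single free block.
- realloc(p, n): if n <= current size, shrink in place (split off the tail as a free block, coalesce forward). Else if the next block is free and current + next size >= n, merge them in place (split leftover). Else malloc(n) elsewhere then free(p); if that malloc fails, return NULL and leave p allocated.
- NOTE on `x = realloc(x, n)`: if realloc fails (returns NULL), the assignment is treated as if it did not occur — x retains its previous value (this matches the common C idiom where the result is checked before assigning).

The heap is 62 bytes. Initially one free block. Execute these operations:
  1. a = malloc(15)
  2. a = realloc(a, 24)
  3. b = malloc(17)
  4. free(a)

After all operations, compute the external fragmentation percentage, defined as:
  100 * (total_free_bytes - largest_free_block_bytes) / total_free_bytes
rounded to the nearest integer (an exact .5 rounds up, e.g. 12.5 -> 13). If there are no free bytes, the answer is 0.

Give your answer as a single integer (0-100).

Answer: 47

Derivation:
Op 1: a = malloc(15) -> a = 0; heap: [0-14 ALLOC][15-61 FREE]
Op 2: a = realloc(a, 24) -> a = 0; heap: [0-23 ALLOC][24-61 FREE]
Op 3: b = malloc(17) -> b = 24; heap: [0-23 ALLOC][24-40 ALLOC][41-61 FREE]
Op 4: free(a) -> (freed a); heap: [0-23 FREE][24-40 ALLOC][41-61 FREE]
Free blocks: [24 21] total_free=45 largest=24 -> 100*(45-24)/45 = 2100/45 ≈ 46.667 -> rounds to 47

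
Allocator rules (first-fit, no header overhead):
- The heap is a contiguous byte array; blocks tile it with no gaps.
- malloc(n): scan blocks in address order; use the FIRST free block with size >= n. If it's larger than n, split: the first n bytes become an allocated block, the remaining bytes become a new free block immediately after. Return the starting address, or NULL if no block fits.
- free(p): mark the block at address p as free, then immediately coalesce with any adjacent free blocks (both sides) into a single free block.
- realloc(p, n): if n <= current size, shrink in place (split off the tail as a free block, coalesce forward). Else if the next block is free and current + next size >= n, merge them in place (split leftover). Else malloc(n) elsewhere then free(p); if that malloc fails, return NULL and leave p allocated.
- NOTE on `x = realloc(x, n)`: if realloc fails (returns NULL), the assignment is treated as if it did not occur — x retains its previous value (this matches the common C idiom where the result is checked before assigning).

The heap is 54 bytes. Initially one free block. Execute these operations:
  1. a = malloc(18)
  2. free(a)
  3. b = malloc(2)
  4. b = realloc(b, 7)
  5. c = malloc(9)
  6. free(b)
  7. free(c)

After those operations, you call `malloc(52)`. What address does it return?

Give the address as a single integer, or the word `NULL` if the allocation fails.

Op 1: a = malloc(18) -> a = 0; heap: [0-17 ALLOC][18-53 FREE]
Op 2: free(a) -> (freed a); heap: [0-53 FREE]
Op 3: b = malloc(2) -> b = 0; heap: [0-1 ALLOC][2-53 FREE]
Op 4: b = realloc(b, 7) -> b = 0; heap: [0-6 ALLOC][7-53 FREE]
Op 5: c = malloc(9) -> c = 7; heap: [0-6 ALLOC][7-15 ALLOC][16-53 FREE]
Op 6: free(b) -> (freed b); heap: [0-6 FREE][7-15 ALLOC][16-53 FREE]
Op 7: free(c) -> (freed c); heap: [0-53 FREE]
malloc(52): first-fit scan over [0-53 FREE] -> 0

Answer: 0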